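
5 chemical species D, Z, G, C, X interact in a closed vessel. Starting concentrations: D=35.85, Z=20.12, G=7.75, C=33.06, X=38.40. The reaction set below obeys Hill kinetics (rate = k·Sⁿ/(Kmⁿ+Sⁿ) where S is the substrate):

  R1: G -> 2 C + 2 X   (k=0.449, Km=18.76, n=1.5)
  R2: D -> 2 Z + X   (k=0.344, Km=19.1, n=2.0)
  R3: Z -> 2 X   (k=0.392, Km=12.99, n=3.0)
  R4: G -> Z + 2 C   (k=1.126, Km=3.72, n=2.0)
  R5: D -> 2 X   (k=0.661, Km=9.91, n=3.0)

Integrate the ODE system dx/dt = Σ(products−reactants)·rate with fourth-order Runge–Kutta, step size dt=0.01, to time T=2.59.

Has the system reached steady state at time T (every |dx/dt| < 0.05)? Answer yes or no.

Steady state at T: no

RK4 with dt=0.01: 259 steps to T=2.59. Trajectory (selected grid times):
t=0.00: D=35.85 Z=20.12 G=7.75 C=33.06 X=38.40
t=0.29: D=35.58 Z=20.45 G=7.46 C=33.64 X=39.09
t=0.58: D=35.32 Z=20.77 G=7.17 C=34.21 X=39.77
t=0.86: D=35.06 Z=21.08 G=6.90 C=34.75 X=40.43
t=1.15: D=34.80 Z=21.39 G=6.63 C=35.30 X=41.12
t=1.44: D=34.54 Z=21.70 G=6.36 C=35.83 X=41.80
t=1.73: D=34.27 Z=22.00 G=6.10 C=36.36 X=42.48
t=2.01: D=34.02 Z=22.28 G=5.85 C=36.85 X=43.13
t=2.30: D=33.76 Z=22.56 G=5.61 C=37.35 X=43.81
t=2.59: D=33.49 Z=22.84 G=5.37 C=37.83 X=44.49
Rates at T: R1=0.0596, R2=0.2596, R3=0.3311, R4=0.7604, R5=0.6443
dx/dt at T (Σ net stoichiometry × rate): D=-0.9039, Z=+0.9485, G=-0.8200, C=+1.6399, X=+2.3295
Largest |dx/dt| is |+2.3295| (X) ≥ 0.05 → not steady.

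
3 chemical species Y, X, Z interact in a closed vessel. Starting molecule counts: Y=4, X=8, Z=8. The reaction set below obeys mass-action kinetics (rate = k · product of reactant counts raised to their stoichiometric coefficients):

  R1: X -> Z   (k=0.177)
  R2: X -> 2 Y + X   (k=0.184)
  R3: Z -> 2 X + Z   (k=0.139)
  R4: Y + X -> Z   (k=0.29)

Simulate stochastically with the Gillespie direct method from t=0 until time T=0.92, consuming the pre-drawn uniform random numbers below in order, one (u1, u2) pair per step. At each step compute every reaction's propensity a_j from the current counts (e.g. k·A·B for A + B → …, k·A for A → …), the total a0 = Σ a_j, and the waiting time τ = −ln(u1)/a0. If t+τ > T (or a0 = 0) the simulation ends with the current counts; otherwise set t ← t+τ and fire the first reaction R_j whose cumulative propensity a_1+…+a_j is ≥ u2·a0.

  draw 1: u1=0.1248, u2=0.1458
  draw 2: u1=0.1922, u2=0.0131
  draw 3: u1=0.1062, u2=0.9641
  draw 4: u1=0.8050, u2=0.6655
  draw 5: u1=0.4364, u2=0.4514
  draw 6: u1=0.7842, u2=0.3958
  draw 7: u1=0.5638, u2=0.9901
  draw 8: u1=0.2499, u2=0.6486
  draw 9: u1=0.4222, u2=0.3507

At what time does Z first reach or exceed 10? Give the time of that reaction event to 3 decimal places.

t=0.000: Y=4 X=8 Z=8
Draw 1: a1=1.416, a2=1.472, a3=1.112, a4=9.280, a0=13.280; τ=−ln(0.1248)/13.280=0.157 → t=0.157; u2·a0=0.1458·13.280=1.936; a1=1.416 < 1.936 ≤ a1+a2=2.888 → R2 fires; Y=6 X=8 Z=8
Draw 2: a1=1.416, a2=1.472, a3=1.112, a4=13.920, a0=17.920; τ=−ln(0.1922)/17.920=0.092 → t=0.249; u2·a0=0.0131·17.920=0.235 ≤ a1=1.416 → R1 fires; Y=6 X=7 Z=9
Draw 3: a1=1.239, a2=1.288, a3=1.251, a4=12.180, a0=15.958; τ=−ln(0.1062)/15.958=0.141 → t=0.389; u2·a0=0.9641·15.958=15.385; a1+…+a3=3.778 < 15.385 ≤ a1+…+a4=15.958 → R4 fires; Y=5 X=6 Z=10
Draw 4: a1=1.062, a2=1.104, a3=1.390, a4=8.700, a0=12.256; τ=−ln(0.8050)/12.256=0.018 → t=0.407; u2·a0=0.6655·12.256=8.156; a1+…+a3=3.556 < 8.156 ≤ a1+…+a4=12.256 → R4 fires; Y=4 X=5 Z=11
Draw 5: a1=0.885, a2=0.920, a3=1.529, a4=5.800, a0=9.134; τ=−ln(0.4364)/9.134=0.091 → t=0.498; u2·a0=0.4514·9.134=4.123; a1+…+a3=3.334 < 4.123 ≤ a1+…+a4=9.134 → R4 fires; Y=3 X=4 Z=12
Draw 6: a1=0.708, a2=0.736, a3=1.668, a4=3.480, a0=6.592; τ=−ln(0.7842)/6.592=0.037 → t=0.535; u2·a0=0.3958·6.592=2.609; a1+a2=1.444 < 2.609 ≤ a1+…+a3=3.112 → R3 fires; Y=3 X=6 Z=12
Draw 7: a1=1.062, a2=1.104, a3=1.668, a4=5.220, a0=9.054; τ=−ln(0.5638)/9.054=0.063 → t=0.598; u2·a0=0.9901·9.054=8.964; a1+…+a3=3.834 < 8.964 ≤ a1+…+a4=9.054 → R4 fires; Y=2 X=5 Z=13
Draw 8: a1=0.885, a2=0.920, a3=1.807, a4=2.900, a0=6.512; τ=−ln(0.2499)/6.512=0.213 → t=0.811; u2·a0=0.6486·6.512=4.224; a1+…+a3=3.612 < 4.224 ≤ a1+…+a4=6.512 → R4 fires; Y=1 X=4 Z=14
Draw 9: a1=0.708, a2=0.736, a3=1.946, a4=1.160, a0=4.550; τ=−ln(0.4222)/4.550=0.190 → t=1.000 > T=0.92: stop.
Z first becomes ≥ 10 when it reaches 10 at the event at t=0.389.

Threshold first reached at t = 0.389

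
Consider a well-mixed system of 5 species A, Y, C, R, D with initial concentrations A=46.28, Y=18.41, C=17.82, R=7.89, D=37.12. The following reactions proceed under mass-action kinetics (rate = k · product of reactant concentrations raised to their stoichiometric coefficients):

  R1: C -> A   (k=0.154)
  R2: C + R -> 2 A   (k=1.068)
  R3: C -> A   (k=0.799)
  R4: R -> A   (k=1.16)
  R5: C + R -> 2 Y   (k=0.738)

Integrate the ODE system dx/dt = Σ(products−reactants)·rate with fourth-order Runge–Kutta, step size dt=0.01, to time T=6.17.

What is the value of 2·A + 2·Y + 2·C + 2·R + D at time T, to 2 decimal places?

Value at T = 217.92

Check how each reaction changes W = 2·A + 2·Y + 2·C + 2·R + D (weight of products minus weight of reactants):
R1: C -> A: (2·1) − (2·1) = 2 − 2 = 0
R2: C + R -> 2 A: (2·2) − (2·1 + 2·1) = 4 − 4 = 0
R3: C -> A: (2·1) − (2·1) = 2 − 2 = 0
R4: R -> A: (2·1) − (2·1) = 2 − 2 = 0
R5: C + R -> 2 Y: (2·2) − (2·1 + 2·1) = 4 − 4 = 0
Every reaction leaves W unchanged, so W is conserved and no simulation is needed: W(T) = W(0) = 2·46.28 + 2·18.41 + 2·17.82 + 2·7.89 + 37.12 = 217.92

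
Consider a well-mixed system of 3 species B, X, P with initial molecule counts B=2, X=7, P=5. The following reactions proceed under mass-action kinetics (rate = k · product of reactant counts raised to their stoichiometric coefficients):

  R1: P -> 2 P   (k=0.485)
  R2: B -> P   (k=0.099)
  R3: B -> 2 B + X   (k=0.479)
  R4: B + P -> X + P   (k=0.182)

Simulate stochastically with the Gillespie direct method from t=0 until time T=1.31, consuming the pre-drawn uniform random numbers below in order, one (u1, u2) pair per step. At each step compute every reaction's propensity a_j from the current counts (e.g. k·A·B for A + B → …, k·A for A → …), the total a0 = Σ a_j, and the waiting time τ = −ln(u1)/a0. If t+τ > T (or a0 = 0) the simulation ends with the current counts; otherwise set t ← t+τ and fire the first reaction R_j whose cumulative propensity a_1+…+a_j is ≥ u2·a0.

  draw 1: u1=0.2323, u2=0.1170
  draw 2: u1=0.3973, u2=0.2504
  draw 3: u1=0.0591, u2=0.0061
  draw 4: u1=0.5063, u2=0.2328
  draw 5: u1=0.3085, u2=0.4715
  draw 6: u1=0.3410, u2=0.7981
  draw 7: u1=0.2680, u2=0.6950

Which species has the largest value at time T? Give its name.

t=0.000: B=2 X=7 P=5
Draw 1: a1=2.425, a2=0.198, a3=0.958, a4=1.820, a0=5.401; τ=−ln(0.2323)/5.401=0.270 → t=0.270; u2·a0=0.1170·5.401=0.632 ≤ a1=2.425 → R1 fires; B=2 X=7 P=6
Draw 2: a1=2.910, a2=0.198, a3=0.958, a4=2.184, a0=6.250; τ=−ln(0.3973)/6.250=0.148 → t=0.418; u2·a0=0.2504·6.250=1.565 ≤ a1=2.910 → R1 fires; B=2 X=7 P=7
Draw 3: a1=3.395, a2=0.198, a3=0.958, a4=2.548, a0=7.099; τ=−ln(0.0591)/7.099=0.398 → t=0.816; u2·a0=0.0061·7.099=0.043 ≤ a1=3.395 → R1 fires; B=2 X=7 P=8
Draw 4: a1=3.880, a2=0.198, a3=0.958, a4=2.912, a0=7.948; τ=−ln(0.5063)/7.948=0.086 → t=0.902; u2·a0=0.2328·7.948=1.850 ≤ a1=3.880 → R1 fires; B=2 X=7 P=9
Draw 5: a1=4.365, a2=0.198, a3=0.958, a4=3.276, a0=8.797; τ=−ln(0.3085)/8.797=0.134 → t=1.036; u2·a0=0.4715·8.797=4.148 ≤ a1=4.365 → R1 fires; B=2 X=7 P=10
Draw 6: a1=4.850, a2=0.198, a3=0.958, a4=3.640, a0=9.646; τ=−ln(0.3410)/9.646=0.112 → t=1.147; u2·a0=0.7981·9.646=7.698; a1+…+a3=6.006 < 7.698 ≤ a1+…+a4=9.646 → R4 fires; B=1 X=8 P=10
Draw 7: a1=4.850, a2=0.099, a3=0.479, a4=1.820, a0=7.248; τ=−ln(0.2680)/7.248=0.182 → t=1.329 > T=1.31: stop.
At T=1.31: B=1 X=8 P=10; the largest is P.

Dominant species at T: P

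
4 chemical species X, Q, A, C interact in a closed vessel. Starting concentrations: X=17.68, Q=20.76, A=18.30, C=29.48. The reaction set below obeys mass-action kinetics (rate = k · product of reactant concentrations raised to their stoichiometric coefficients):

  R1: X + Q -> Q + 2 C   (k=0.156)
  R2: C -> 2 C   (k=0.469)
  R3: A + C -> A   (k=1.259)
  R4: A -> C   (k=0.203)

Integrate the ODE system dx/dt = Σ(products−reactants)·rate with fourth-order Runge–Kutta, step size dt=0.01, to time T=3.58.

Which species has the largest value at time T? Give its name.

RK4 with dt=0.01: 358 steps to T=3.58. Trajectory (selected grid times):
t=0.00: X=17.68 Q=20.76 A=18.30 C=29.48
t=0.40: X=4.84 Q=20.76 A=16.87 C=1.93
t=0.80: X=1.33 Q=20.76 A=15.56 C=0.70
t=1.19: X=0.37 Q=20.76 A=14.37 C=0.33
t=1.59: X=0.10 Q=20.76 A=13.25 C=0.22
t=1.99: X=0.03 Q=20.76 A=12.22 C=0.18
t=2.39: X=0.01 Q=20.76 A=11.27 C=0.17
t=2.78: X=0.00 Q=20.76 A=10.41 C=0.17
t=3.18: X=0.00 Q=20.76 A=9.60 C=0.17
t=3.58: X=0.00 Q=20.76 A=8.85 C=0.17
At T=3.58: X=0.00 Q=20.76 A=8.85 C=0.17; the largest is Q.

Dominant species at T: Q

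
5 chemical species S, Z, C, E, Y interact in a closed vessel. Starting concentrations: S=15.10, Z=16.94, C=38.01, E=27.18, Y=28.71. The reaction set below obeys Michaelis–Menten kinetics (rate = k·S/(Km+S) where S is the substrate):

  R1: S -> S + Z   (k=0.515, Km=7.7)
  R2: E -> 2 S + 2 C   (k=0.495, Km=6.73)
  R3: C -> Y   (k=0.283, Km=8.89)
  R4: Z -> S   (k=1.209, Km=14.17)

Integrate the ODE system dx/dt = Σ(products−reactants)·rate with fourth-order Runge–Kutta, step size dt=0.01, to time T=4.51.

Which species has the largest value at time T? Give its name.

RK4 with dt=0.01: 451 steps to T=4.51. Trajectory (selected grid times):
t=0.00: S=15.10 Z=16.94 C=38.01 E=27.18 Y=28.71
t=0.50: S=15.82 Z=16.78 C=38.29 E=26.98 Y=28.82
t=1.00: S=16.55 Z=16.63 C=38.57 E=26.78 Y=28.94
t=1.50: S=17.27 Z=16.48 C=38.85 E=26.59 Y=29.05
t=2.00: S=17.99 Z=16.34 C=39.13 E=26.39 Y=29.17
t=2.51: S=18.72 Z=16.19 C=39.42 E=26.19 Y=29.29
t=3.01: S=19.43 Z=16.05 C=39.69 E=25.99 Y=29.40
t=3.51: S=20.15 Z=15.92 C=39.97 E=25.79 Y=29.52
t=4.01: S=20.86 Z=15.79 C=40.25 E=25.60 Y=29.63
t=4.51: S=21.57 Z=15.66 C=40.52 E=25.40 Y=29.75
At T=4.51: S=21.57 Z=15.66 C=40.52 E=25.40 Y=29.75; the largest is C.

Dominant species at T: C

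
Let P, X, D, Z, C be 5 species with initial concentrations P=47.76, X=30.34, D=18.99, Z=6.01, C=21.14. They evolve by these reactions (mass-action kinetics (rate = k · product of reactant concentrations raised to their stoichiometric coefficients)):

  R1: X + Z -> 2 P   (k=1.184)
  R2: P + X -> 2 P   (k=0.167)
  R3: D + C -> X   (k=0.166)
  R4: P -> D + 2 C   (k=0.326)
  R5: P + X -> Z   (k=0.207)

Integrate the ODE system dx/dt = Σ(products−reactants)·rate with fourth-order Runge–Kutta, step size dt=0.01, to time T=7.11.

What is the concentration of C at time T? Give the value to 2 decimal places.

RK4 with dt=0.01: 711 steps to T=7.11. Trajectory (selected grid times):
t=0.00: P=47.76 X=30.34 D=18.99 Z=6.01 C=21.14
t=0.79: P=63.31 X=0.76 D=6.48 Z=10.23 C=24.97
t=1.58: P=59.40 X=0.63 D=3.45 Z=10.46 C=37.76
t=2.37: P=55.23 X=0.58 D=2.24 Z=10.26 C=51.30
t=3.16: P=51.30 X=0.56 D=1.62 Z=9.85 C=64.40
t=3.95: P=47.68 X=0.55 D=1.25 Z=9.35 C=76.77
t=4.74: P=44.35 X=0.54 D=1.00 Z=8.82 C=88.36
t=5.53: P=41.27 X=0.54 D=0.83 Z=8.28 C=99.21
t=6.32: P=38.42 X=0.54 D=0.70 Z=7.75 C=109.34
t=7.11: P=35.77 X=0.54 D=0.60 Z=7.24 C=118.79
Read off C at T=7.11: 118.79

C at T = 118.79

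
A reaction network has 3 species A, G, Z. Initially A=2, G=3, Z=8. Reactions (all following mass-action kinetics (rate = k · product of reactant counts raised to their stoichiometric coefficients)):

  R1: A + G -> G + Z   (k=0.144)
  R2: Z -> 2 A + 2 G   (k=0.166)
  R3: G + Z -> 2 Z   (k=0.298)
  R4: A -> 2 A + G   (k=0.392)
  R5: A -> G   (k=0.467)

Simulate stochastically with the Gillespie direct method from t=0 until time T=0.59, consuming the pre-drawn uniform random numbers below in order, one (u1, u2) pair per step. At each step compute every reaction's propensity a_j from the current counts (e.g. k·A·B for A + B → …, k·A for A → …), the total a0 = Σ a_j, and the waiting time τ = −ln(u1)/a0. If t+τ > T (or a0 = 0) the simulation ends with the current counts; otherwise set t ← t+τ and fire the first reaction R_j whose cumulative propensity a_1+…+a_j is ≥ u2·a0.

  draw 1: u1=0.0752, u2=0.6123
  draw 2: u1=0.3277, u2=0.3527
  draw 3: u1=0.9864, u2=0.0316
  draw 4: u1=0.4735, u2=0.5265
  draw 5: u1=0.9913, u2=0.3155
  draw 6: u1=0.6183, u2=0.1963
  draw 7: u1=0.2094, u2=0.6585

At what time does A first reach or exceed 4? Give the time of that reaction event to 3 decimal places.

Threshold first reached at t = 0.524

t=0.000: A=2 G=3 Z=8
Draw 1: a1=0.864, a2=1.328, a3=7.152, a4=0.784, a5=0.934, a0=11.062; τ=−ln(0.0752)/11.062=0.234 → t=0.234; u2·a0=0.6123·11.062=6.773; a1+a2=2.192 < 6.773 ≤ a1+…+a3=9.344 → R3 fires; A=2 G=2 Z=9
Draw 2: a1=0.576, a2=1.494, a3=5.364, a4=0.784, a5=0.934, a0=9.152; τ=−ln(0.3277)/9.152=0.122 → t=0.356; u2·a0=0.3527·9.152=3.228; a1+a2=2.070 < 3.228 ≤ a1+…+a3=7.434 → R3 fires; A=2 G=1 Z=10
Draw 3: a1=0.288, a2=1.660, a3=2.980, a4=0.784, a5=0.934, a0=6.646; τ=−ln(0.9864)/6.646=0.002 → t=0.358; u2·a0=0.0316·6.646=0.210 ≤ a1=0.288 → R1 fires; A=1 G=1 Z=11
Draw 4: a1=0.144, a2=1.826, a3=3.278, a4=0.392, a5=0.467, a0=6.107; τ=−ln(0.4735)/6.107=0.122 → t=0.480; u2·a0=0.5265·6.107=3.215; a1+a2=1.970 < 3.215 ≤ a1+…+a3=5.248 → R3 fires; A=1 G=0 Z=12
Draw 5: a1=0.000, a2=1.992, a3=0.000, a4=0.392, a5=0.467, a0=2.851; τ=−ln(0.9913)/2.851=0.003 → t=0.483; u2·a0=0.3155·2.851=0.899; a1=0.000 < 0.899 ≤ a1+a2=1.992 → R2 fires; A=3 G=2 Z=11
Draw 6: a1=0.864, a2=1.826, a3=6.556, a4=1.176, a5=1.401, a0=11.823; τ=−ln(0.6183)/11.823=0.041 → t=0.524; u2·a0=0.1963·11.823=2.321; a1=0.864 < 2.321 ≤ a1+a2=2.690 → R2 fires; A=5 G=4 Z=10
Draw 7: a1=2.880, a2=1.660, a3=11.920, a4=1.960, a5=2.335, a0=20.755; τ=−ln(0.2094)/20.755=0.075 → t=0.599 > T=0.59: stop.
A first becomes ≥ 4 when it reaches 5 at the event at t=0.524.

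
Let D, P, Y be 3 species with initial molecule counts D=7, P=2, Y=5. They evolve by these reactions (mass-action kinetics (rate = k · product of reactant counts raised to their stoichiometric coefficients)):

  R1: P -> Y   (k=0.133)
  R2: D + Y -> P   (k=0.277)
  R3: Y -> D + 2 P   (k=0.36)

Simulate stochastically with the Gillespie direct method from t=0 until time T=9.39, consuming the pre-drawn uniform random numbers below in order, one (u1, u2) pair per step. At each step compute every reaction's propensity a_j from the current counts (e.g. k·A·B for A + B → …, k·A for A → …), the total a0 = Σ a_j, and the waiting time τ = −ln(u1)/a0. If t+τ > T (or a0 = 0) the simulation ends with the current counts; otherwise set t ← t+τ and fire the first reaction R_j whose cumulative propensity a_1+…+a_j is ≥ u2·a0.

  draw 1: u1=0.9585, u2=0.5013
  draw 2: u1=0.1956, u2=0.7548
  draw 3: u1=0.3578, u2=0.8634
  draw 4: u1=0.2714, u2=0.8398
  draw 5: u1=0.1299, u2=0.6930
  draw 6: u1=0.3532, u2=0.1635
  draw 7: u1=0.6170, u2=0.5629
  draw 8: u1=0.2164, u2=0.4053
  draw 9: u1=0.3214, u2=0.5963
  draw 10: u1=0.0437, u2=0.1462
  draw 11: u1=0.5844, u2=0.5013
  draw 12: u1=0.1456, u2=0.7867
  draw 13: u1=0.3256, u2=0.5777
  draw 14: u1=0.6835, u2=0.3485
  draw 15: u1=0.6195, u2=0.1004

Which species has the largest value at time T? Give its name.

Dominant species at T: P

t=0.000: D=7 P=2 Y=5
Draw 1: a1=0.266, a2=9.695, a3=1.800, a0=11.761; τ=−ln(0.9585)/11.761=0.004 → t=0.004; u2·a0=0.5013·11.761=5.896; a1=0.266 < 5.896 ≤ a1+a2=9.961 → R2 fires; D=6 P=3 Y=4
Draw 2: a1=0.399, a2=6.648, a3=1.440, a0=8.487; τ=−ln(0.1956)/8.487=0.192 → t=0.196; u2·a0=0.7548·8.487=6.406; a1=0.399 < 6.406 ≤ a1+a2=7.047 → R2 fires; D=5 P=4 Y=3
Draw 3: a1=0.532, a2=4.155, a3=1.080, a0=5.767; τ=−ln(0.3578)/5.767=0.178 → t=0.374; u2·a0=0.8634·5.767=4.979; a1+a2=4.687 < 4.979 ≤ a1+…+a3=5.767 → R3 fires; D=6 P=6 Y=2
Draw 4: a1=0.798, a2=3.324, a3=0.720, a0=4.842; τ=−ln(0.2714)/4.842=0.269 → t=0.643; u2·a0=0.8398·4.842=4.066; a1=0.798 < 4.066 ≤ a1+a2=4.122 → R2 fires; D=5 P=7 Y=1
Draw 5: a1=0.931, a2=1.385, a3=0.360, a0=2.676; τ=−ln(0.1299)/2.676=0.763 → t=1.406; u2·a0=0.6930·2.676=1.854; a1=0.931 < 1.854 ≤ a1+a2=2.316 → R2 fires; D=4 P=8 Y=0
Draw 6: a1=1.064, a2=0.000, a3=0.000, a0=1.064; τ=−ln(0.3532)/1.064=0.978 → t=2.384; u2·a0=0.1635·1.064=0.174 ≤ a1=1.064 → R1 fires; D=4 P=7 Y=1
Draw 7: a1=0.931, a2=1.108, a3=0.360, a0=2.399; τ=−ln(0.6170)/2.399=0.201 → t=2.586; u2·a0=0.5629·2.399=1.350; a1=0.931 < 1.350 ≤ a1+a2=2.039 → R2 fires; D=3 P=8 Y=0
Draw 8: a1=1.064, a2=0.000, a3=0.000, a0=1.064; τ=−ln(0.2164)/1.064=1.439 → t=4.024; u2·a0=0.4053·1.064=0.431 ≤ a1=1.064 → R1 fires; D=3 P=7 Y=1
Draw 9: a1=0.931, a2=0.831, a3=0.360, a0=2.122; τ=−ln(0.3214)/2.122=0.535 → t=4.559; u2·a0=0.5963·2.122=1.265; a1=0.931 < 1.265 ≤ a1+a2=1.762 → R2 fires; D=2 P=8 Y=0
Draw 10: a1=1.064, a2=0.000, a3=0.000, a0=1.064; τ=−ln(0.0437)/1.064=2.942 → t=7.501; u2·a0=0.1462·1.064=0.156 ≤ a1=1.064 → R1 fires; D=2 P=7 Y=1
Draw 11: a1=0.931, a2=0.554, a3=0.360, a0=1.845; τ=−ln(0.5844)/1.845=0.291 → t=7.792; u2·a0=0.5013·1.845=0.925 ≤ a1=0.931 → R1 fires; D=2 P=6 Y=2
Draw 12: a1=0.798, a2=1.108, a3=0.720, a0=2.626; τ=−ln(0.1456)/2.626=0.734 → t=8.526; u2·a0=0.7867·2.626=2.066; a1+a2=1.906 < 2.066 ≤ a1+…+a3=2.626 → R3 fires; D=3 P=8 Y=1
Draw 13: a1=1.064, a2=0.831, a3=0.360, a0=2.255; τ=−ln(0.3256)/2.255=0.498 → t=9.024; u2·a0=0.5777·2.255=1.303; a1=1.064 < 1.303 ≤ a1+a2=1.895 → R2 fires; D=2 P=9 Y=0
Draw 14: a1=1.197, a2=0.000, a3=0.000, a0=1.197; τ=−ln(0.6835)/1.197=0.318 → t=9.342; u2·a0=0.3485·1.197=0.417 ≤ a1=1.197 → R1 fires; D=2 P=8 Y=1
Draw 15: a1=1.064, a2=0.554, a3=0.360, a0=1.978; τ=−ln(0.6195)/1.978=0.242 → t=9.584 > T=9.39: stop.
At T=9.39: D=2 P=8 Y=1; the largest is P.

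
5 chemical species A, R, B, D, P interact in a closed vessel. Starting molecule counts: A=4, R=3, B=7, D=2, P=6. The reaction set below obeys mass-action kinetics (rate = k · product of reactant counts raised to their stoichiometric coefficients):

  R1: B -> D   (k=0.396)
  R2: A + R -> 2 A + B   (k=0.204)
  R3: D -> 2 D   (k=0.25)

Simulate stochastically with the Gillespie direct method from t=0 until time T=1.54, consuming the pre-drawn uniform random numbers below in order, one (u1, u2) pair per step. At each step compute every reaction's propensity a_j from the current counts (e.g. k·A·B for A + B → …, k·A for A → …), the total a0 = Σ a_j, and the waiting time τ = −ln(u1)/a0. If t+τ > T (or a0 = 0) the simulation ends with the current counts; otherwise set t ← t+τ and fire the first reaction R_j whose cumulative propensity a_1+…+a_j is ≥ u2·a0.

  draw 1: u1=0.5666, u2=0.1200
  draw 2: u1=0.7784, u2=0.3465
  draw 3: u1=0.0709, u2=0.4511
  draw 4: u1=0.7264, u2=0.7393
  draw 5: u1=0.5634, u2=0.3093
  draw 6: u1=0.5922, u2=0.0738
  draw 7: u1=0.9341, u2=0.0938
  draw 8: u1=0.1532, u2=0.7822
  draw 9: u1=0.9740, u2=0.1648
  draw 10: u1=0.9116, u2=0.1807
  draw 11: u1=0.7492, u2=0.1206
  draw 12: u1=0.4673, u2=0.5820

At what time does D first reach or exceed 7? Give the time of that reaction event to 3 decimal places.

t=0.000: A=4 R=3 B=7 D=2 P=6
Draw 1: a1=2.772, a2=2.448, a3=0.500, a0=5.720; τ=−ln(0.5666)/5.720=0.099 → t=0.099; u2·a0=0.1200·5.720=0.686 ≤ a1=2.772 → R1 fires; A=4 R=3 B=6 D=3 P=6
Draw 2: a1=2.376, a2=2.448, a3=0.750, a0=5.574; τ=−ln(0.7784)/5.574=0.045 → t=0.144; u2·a0=0.3465·5.574=1.931 ≤ a1=2.376 → R1 fires; A=4 R=3 B=5 D=4 P=6
Draw 3: a1=1.980, a2=2.448, a3=1.000, a0=5.428; τ=−ln(0.0709)/5.428=0.488 → t=0.632; u2·a0=0.4511·5.428=2.449; a1=1.980 < 2.449 ≤ a1+a2=4.428 → R2 fires; A=5 R=2 B=6 D=4 P=6
Draw 4: a1=2.376, a2=2.040, a3=1.000, a0=5.416; τ=−ln(0.7264)/5.416=0.059 → t=0.691; u2·a0=0.7393·5.416=4.004; a1=2.376 < 4.004 ≤ a1+a2=4.416 → R2 fires; A=6 R=1 B=7 D=4 P=6
Draw 5: a1=2.772, a2=1.224, a3=1.000, a0=4.996; τ=−ln(0.5634)/4.996=0.115 → t=0.806; u2·a0=0.3093·4.996=1.545 ≤ a1=2.772 → R1 fires; A=6 R=1 B=6 D=5 P=6
Draw 6: a1=2.376, a2=1.224, a3=1.250, a0=4.850; τ=−ln(0.5922)/4.850=0.108 → t=0.914; u2·a0=0.0738·4.850=0.358 ≤ a1=2.376 → R1 fires; A=6 R=1 B=5 D=6 P=6
Draw 7: a1=1.980, a2=1.224, a3=1.500, a0=4.704; τ=−ln(0.9341)/4.704=0.014 → t=0.928; u2·a0=0.0938·4.704=0.441 ≤ a1=1.980 → R1 fires; A=6 R=1 B=4 D=7 P=6
Draw 8: a1=1.584, a2=1.224, a3=1.750, a0=4.558; τ=−ln(0.1532)/4.558=0.412 → t=1.340; u2·a0=0.7822·4.558=3.565; a1+a2=2.808 < 3.565 ≤ a1+…+a3=4.558 → R3 fires; A=6 R=1 B=4 D=8 P=6
Draw 9: a1=1.584, a2=1.224, a3=2.000, a0=4.808; τ=−ln(0.9740)/4.808=0.005 → t=1.345; u2·a0=0.1648·4.808=0.792 ≤ a1=1.584 → R1 fires; A=6 R=1 B=3 D=9 P=6
Draw 10: a1=1.188, a2=1.224, a3=2.250, a0=4.662; τ=−ln(0.9116)/4.662=0.020 → t=1.365; u2·a0=0.1807·4.662=0.842 ≤ a1=1.188 → R1 fires; A=6 R=1 B=2 D=10 P=6
Draw 11: a1=0.792, a2=1.224, a3=2.500, a0=4.516; τ=−ln(0.7492)/4.516=0.064 → t=1.429; u2·a0=0.1206·4.516=0.545 ≤ a1=0.792 → R1 fires; A=6 R=1 B=1 D=11 P=6
Draw 12: a1=0.396, a2=1.224, a3=2.750, a0=4.370; τ=−ln(0.4673)/4.370=0.174 → t=1.603 > T=1.54: stop.
D first becomes ≥ 7 when it reaches 7 at the event at t=0.928.

Threshold first reached at t = 0.928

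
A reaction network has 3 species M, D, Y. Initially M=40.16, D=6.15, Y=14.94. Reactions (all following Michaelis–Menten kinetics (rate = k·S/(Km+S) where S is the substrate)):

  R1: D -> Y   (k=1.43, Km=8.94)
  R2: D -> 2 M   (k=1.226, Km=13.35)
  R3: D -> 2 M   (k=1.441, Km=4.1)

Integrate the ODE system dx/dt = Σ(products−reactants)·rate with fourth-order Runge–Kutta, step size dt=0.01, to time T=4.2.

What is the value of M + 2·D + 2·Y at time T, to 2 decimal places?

Check how each reaction changes W = M + 2·D + 2·Y (weight of products minus weight of reactants):
R1: D -> Y: (2·1) − (2·1) = 2 − 2 = 0
R2: D -> 2 M: (1·2) − (2·1) = 2 − 2 = 0
R3: D -> 2 M: (1·2) − (2·1) = 2 − 2 = 0
Every reaction leaves W unchanged, so W is conserved and no simulation is needed: W(T) = W(0) = 40.16 + 2·6.15 + 2·14.94 = 82.34

Value at T = 82.34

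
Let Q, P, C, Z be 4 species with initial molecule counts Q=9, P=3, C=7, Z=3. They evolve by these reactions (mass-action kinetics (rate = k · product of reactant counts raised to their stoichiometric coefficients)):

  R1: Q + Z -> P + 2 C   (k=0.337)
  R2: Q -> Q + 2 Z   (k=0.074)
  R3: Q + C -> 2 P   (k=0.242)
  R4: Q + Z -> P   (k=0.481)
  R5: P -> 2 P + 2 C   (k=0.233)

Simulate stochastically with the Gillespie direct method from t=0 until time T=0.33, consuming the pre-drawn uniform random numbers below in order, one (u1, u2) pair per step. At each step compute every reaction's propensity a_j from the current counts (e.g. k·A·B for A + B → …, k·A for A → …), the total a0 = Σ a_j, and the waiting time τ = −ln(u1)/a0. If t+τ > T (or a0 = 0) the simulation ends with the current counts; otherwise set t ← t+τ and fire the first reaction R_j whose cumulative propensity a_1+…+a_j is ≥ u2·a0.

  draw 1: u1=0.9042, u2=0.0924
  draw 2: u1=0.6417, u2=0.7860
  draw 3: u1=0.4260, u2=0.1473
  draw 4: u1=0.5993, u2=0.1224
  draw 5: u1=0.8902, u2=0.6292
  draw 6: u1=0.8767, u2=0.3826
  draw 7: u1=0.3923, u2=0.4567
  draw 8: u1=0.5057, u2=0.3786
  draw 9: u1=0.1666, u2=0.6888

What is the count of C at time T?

C at T = 4

t=0.000: Q=9 P=3 C=7 Z=3
Draw 1: a1=9.099, a2=0.666, a3=15.246, a4=12.987, a5=0.699, a0=38.697; τ=−ln(0.9042)/38.697=0.003 → t=0.003; u2·a0=0.0924·38.697=3.576 ≤ a1=9.099 → R1 fires; Q=8 P=4 C=9 Z=2
Draw 2: a1=5.392, a2=0.592, a3=17.424, a4=7.696, a5=0.932, a0=32.036; τ=−ln(0.6417)/32.036=0.014 → t=0.016; u2·a0=0.7860·32.036=25.180; a1+…+a3=23.408 < 25.180 ≤ a1+…+a4=31.104 → R4 fires; Q=7 P=5 C=9 Z=1
Draw 3: a1=2.359, a2=0.518, a3=15.246, a4=3.367, a5=1.165, a0=22.655; τ=−ln(0.4260)/22.655=0.038 → t=0.054; u2·a0=0.1473·22.655=3.337; a1+a2=2.877 < 3.337 ≤ a1+…+a3=18.123 → R3 fires; Q=6 P=7 C=8 Z=1
Draw 4: a1=2.022, a2=0.444, a3=11.616, a4=2.886, a5=1.631, a0=18.599; τ=−ln(0.5993)/18.599=0.028 → t=0.082; u2·a0=0.1224·18.599=2.277; a1=2.022 < 2.277 ≤ a1+a2=2.466 → R2 fires; Q=6 P=7 C=8 Z=3
Draw 5: a1=6.066, a2=0.444, a3=11.616, a4=8.658, a5=1.631, a0=28.415; τ=−ln(0.8902)/28.415=0.004 → t=0.086; u2·a0=0.6292·28.415=17.879; a1+a2=6.510 < 17.879 ≤ a1+…+a3=18.126 → R3 fires; Q=5 P=9 C=7 Z=3
Draw 6: a1=5.055, a2=0.370, a3=8.470, a4=7.215, a5=2.097, a0=23.207; τ=−ln(0.8767)/23.207=0.006 → t=0.091; u2·a0=0.3826·23.207=8.879; a1+a2=5.425 < 8.879 ≤ a1+…+a3=13.895 → R3 fires; Q=4 P=11 C=6 Z=3
Draw 7: a1=4.044, a2=0.296, a3=5.808, a4=5.772, a5=2.563, a0=18.483; τ=−ln(0.3923)/18.483=0.051 → t=0.142; u2·a0=0.4567·18.483=8.441; a1+a2=4.340 < 8.441 ≤ a1+…+a3=10.148 → R3 fires; Q=3 P=13 C=5 Z=3
Draw 8: a1=3.033, a2=0.222, a3=3.630, a4=4.329, a5=3.029, a0=14.243; τ=−ln(0.5057)/14.243=0.048 → t=0.190; u2·a0=0.3786·14.243=5.392; a1+a2=3.255 < 5.392 ≤ a1+…+a3=6.885 → R3 fires; Q=2 P=15 C=4 Z=3
Draw 9: a1=2.022, a2=0.148, a3=1.936, a4=2.886, a5=3.495, a0=10.487; τ=−ln(0.1666)/10.487=0.171 → t=0.361 > T=0.33: stop.
Read off C at T=0.33: 4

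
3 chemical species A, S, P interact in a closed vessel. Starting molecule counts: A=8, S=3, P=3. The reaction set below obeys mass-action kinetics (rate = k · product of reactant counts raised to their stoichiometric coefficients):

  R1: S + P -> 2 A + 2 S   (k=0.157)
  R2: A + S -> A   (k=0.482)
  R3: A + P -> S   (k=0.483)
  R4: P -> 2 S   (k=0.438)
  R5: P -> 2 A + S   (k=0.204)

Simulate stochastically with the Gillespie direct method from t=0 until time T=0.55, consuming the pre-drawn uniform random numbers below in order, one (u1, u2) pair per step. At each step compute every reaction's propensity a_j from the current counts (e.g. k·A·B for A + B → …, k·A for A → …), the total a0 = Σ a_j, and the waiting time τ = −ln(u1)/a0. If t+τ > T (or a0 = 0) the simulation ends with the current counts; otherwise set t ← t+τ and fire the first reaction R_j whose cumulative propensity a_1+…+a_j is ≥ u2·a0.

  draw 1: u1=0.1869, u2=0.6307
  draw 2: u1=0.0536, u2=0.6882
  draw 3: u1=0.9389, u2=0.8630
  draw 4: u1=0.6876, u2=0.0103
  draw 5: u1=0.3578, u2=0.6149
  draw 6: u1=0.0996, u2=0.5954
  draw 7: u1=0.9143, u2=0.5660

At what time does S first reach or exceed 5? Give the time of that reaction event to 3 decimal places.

t=0.000: A=8 S=3 P=3
Draw 1: a1=1.413, a2=11.568, a3=11.592, a4=1.314, a5=0.612, a0=26.499; τ=−ln(0.1869)/26.499=0.063 → t=0.063; u2·a0=0.6307·26.499=16.713; a1+a2=12.981 < 16.713 ≤ a1+…+a3=24.573 → R3 fires; A=7 S=4 P=2
Draw 2: a1=1.256, a2=13.496, a3=6.762, a4=0.876, a5=0.408, a0=22.798; τ=−ln(0.0536)/22.798=0.128 → t=0.192; u2·a0=0.6882·22.798=15.690; a1+a2=14.752 < 15.690 ≤ a1+…+a3=21.514 → R3 fires; A=6 S=5 P=1
Draw 3: a1=0.785, a2=14.460, a3=2.898, a4=0.438, a5=0.204, a0=18.785; τ=−ln(0.9389)/18.785=0.003 → t=0.195; u2·a0=0.8630·18.785=16.211; a1+a2=15.245 < 16.211 ≤ a1+…+a3=18.143 → R3 fires; A=5 S=6 P=0
Draw 4: a1=0.000, a2=14.460, a3=0.000, a4=0.000, a5=0.000, a0=14.460; τ=−ln(0.6876)/14.460=0.026 → t=0.221; u2·a0=0.0103·14.460=0.149; a1=0.000 < 0.149 ≤ a1+a2=14.460 → R2 fires; A=5 S=5 P=0
Draw 5: a1=0.000, a2=12.050, a3=0.000, a4=0.000, a5=0.000, a0=12.050; τ=−ln(0.3578)/12.050=0.085 → t=0.306; u2·a0=0.6149·12.050=7.410; a1=0.000 < 7.410 ≤ a1+a2=12.050 → R2 fires; A=5 S=4 P=0
Draw 6: a1=0.000, a2=9.640, a3=0.000, a4=0.000, a5=0.000, a0=9.640; τ=−ln(0.0996)/9.640=0.239 → t=0.545; u2·a0=0.5954·9.640=5.740; a1=0.000 < 5.740 ≤ a1+a2=9.640 → R2 fires; A=5 S=3 P=0
Draw 7: a1=0.000, a2=7.230, a3=0.000, a4=0.000, a5=0.000, a0=7.230; τ=−ln(0.9143)/7.230=0.012 → t=0.558 > T=0.55: stop.
S first becomes ≥ 5 when it reaches 5 at the event at t=0.192.

Threshold first reached at t = 0.192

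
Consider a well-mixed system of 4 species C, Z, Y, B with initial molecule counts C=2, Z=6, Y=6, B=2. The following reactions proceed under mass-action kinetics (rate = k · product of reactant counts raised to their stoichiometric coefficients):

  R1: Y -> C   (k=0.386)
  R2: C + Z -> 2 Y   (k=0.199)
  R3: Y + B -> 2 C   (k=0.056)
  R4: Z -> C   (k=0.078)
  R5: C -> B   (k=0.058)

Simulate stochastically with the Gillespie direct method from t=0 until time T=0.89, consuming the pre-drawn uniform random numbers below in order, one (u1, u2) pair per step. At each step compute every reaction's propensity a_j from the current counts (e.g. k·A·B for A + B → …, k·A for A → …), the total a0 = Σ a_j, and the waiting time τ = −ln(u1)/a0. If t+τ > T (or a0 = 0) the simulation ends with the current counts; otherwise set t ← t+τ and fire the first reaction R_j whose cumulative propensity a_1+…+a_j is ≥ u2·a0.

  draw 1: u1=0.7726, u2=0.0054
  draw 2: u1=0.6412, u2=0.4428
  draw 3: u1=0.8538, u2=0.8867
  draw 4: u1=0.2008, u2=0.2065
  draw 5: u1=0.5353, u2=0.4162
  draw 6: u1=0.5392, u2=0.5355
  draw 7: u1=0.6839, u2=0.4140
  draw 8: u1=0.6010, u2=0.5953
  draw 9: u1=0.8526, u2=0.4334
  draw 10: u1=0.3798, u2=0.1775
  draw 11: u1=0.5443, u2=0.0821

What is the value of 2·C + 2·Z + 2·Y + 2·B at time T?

Check how each reaction changes W = 2·C + 2·Z + 2·Y + 2·B (weight of products minus weight of reactants):
R1: Y -> C: (2·1) − (2·1) = 2 − 2 = 0
R2: C + Z -> 2 Y: (2·2) − (2·1 + 2·1) = 4 − 4 = 0
R3: Y + B -> 2 C: (2·2) − (2·1 + 2·1) = 4 − 4 = 0
R4: Z -> C: (2·1) − (2·1) = 2 − 2 = 0
R5: C -> B: (2·1) − (2·1) = 2 − 2 = 0
Every reaction leaves W unchanged, so W is conserved and no simulation is needed: W(T) = W(0) = 2·2 + 2·6 + 2·6 + 2·2 = 32

Value at T = 32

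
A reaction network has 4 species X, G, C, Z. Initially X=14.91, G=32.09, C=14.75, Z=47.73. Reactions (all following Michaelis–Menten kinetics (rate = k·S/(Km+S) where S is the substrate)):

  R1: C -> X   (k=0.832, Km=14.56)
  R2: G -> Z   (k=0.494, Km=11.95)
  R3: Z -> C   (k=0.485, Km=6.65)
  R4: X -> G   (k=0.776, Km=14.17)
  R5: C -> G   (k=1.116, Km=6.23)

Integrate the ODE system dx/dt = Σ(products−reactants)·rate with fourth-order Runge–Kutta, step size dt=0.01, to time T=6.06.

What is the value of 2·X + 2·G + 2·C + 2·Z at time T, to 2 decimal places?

Value at T = 218.96

Check how each reaction changes W = 2·X + 2·G + 2·C + 2·Z (weight of products minus weight of reactants):
R1: C -> X: (2·1) − (2·1) = 2 − 2 = 0
R2: G -> Z: (2·1) − (2·1) = 2 − 2 = 0
R3: Z -> C: (2·1) − (2·1) = 2 − 2 = 0
R4: X -> G: (2·1) − (2·1) = 2 − 2 = 0
R5: C -> G: (2·1) − (2·1) = 2 − 2 = 0
Every reaction leaves W unchanged, so W is conserved and no simulation is needed: W(T) = W(0) = 2·14.91 + 2·32.09 + 2·14.75 + 2·47.73 = 218.96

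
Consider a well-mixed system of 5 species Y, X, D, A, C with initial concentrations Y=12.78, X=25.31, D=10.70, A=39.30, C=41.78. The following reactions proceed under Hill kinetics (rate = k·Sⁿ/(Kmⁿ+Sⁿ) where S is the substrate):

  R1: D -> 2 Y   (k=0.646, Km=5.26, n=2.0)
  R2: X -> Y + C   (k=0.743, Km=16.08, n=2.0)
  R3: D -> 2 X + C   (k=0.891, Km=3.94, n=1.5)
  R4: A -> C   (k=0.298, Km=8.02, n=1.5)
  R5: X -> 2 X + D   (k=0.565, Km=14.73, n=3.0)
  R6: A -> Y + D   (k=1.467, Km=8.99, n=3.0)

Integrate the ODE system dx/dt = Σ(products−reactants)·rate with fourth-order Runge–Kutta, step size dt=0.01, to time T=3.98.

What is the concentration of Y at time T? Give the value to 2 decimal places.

Y at T = 25.06

RK4 with dt=0.01: 398 steps to T=3.98. Trajectory (selected grid times):
t=0.00: Y=12.78 X=25.31 D=10.70 A=39.30 C=41.78
t=0.44: Y=14.11 X=25.93 D=10.99 A=38.54 C=42.46
t=0.88: Y=15.45 X=26.55 D=11.29 A=37.79 C=43.14
t=1.33: Y=16.83 X=27.19 D=11.58 A=37.01 C=43.84
t=1.77: Y=18.18 X=27.82 D=11.87 A=36.26 C=44.53
t=2.21: Y=19.54 X=28.45 D=12.15 A=35.50 C=45.22
t=2.65: Y=20.91 X=29.08 D=12.44 A=34.75 C=45.92
t=3.10: Y=22.31 X=29.73 D=12.72 A=33.98 C=46.64
t=3.54: Y=23.68 X=30.37 D=13.00 A=33.23 C=47.35
t=3.98: Y=25.06 X=31.01 D=13.27 A=32.48 C=48.06
Read off Y at T=3.98: 25.06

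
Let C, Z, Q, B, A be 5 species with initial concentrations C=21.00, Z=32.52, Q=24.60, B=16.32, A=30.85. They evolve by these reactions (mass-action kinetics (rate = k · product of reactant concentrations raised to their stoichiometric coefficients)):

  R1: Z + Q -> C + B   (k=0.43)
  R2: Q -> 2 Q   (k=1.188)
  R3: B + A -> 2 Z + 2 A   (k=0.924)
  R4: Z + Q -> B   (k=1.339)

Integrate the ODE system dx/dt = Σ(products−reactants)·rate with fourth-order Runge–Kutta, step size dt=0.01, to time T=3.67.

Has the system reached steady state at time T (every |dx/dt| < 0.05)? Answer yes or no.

RK4 with dt=0.01: 367 steps to T=3.67. Trajectory (selected grid times):
t=0.00: C=21.00 Z=32.52 Q=24.60 B=16.32 A=30.85
t=0.41: C=27.09 Z=90.20 Q=0.00 B=0.00 A=72.21
t=0.82: C=27.09 Z=90.20 Q=0.00 B=0.00 A=72.21
t=1.22: C=27.09 Z=90.20 Q=0.00 B=0.00 A=72.21
t=1.63: C=27.09 Z=90.20 Q=0.00 B=0.00 A=72.21
t=2.04: C=27.09 Z=90.20 Q=0.00 B=0.00 A=72.21
t=2.45: C=27.09 Z=90.20 Q=0.00 B=0.00 A=72.21
t=2.85: C=27.09 Z=90.20 Q=0.00 B=0.00 A=72.21
t=3.26: C=27.09 Z=90.20 Q=0.00 B=0.00 A=72.21
t=3.67: C=27.09 Z=90.20 Q=0.00 B=0.00 A=72.21
Rates at T: R1=0.0000, R2=0.0000, R3=0.0000, R4=0.0000
dx/dt at T (Σ net stoichiometry × rate): C=+0.0000, Z=+0.0000, Q=-0.0000, B=-0.0000, A=+0.0000
Largest |dx/dt| is |+0.0000| (Z) < 0.05 → steady.

Steady state at T: yes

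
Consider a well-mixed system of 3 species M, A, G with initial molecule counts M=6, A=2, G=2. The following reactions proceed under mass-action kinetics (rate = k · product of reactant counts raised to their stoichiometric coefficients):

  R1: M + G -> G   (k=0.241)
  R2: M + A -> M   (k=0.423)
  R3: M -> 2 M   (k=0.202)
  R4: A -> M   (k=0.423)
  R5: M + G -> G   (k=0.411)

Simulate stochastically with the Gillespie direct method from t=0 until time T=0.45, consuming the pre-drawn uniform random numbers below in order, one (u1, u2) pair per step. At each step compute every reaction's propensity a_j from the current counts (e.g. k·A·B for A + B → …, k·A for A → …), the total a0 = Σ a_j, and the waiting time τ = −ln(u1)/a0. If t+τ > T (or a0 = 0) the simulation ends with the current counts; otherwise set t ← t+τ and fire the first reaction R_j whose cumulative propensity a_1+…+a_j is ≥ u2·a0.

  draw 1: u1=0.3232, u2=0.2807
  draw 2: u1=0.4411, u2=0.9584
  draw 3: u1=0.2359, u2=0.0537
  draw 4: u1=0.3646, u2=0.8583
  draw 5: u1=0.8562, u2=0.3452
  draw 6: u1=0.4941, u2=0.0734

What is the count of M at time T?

t=0.000: M=6 A=2 G=2
Draw 1: a1=2.892, a2=5.076, a3=1.212, a4=0.846, a5=4.932, a0=14.958; τ=−ln(0.3232)/14.958=0.076 → t=0.076; u2·a0=0.2807·14.958=4.199; a1=2.892 < 4.199 ≤ a1+a2=7.968 → R2 fires; M=6 A=1 G=2
Draw 2: a1=2.892, a2=2.538, a3=1.212, a4=0.423, a5=4.932, a0=11.997; τ=−ln(0.4411)/11.997=0.068 → t=0.144; u2·a0=0.9584·11.997=11.498; a1+…+a4=7.065 < 11.498 ≤ a1+…+a5=11.997 → R5 fires; M=5 A=1 G=2
Draw 3: a1=2.410, a2=2.115, a3=1.010, a4=0.423, a5=4.110, a0=10.068; τ=−ln(0.2359)/10.068=0.143 → t=0.287; u2·a0=0.0537·10.068=0.541 ≤ a1=2.410 → R1 fires; M=4 A=1 G=2
Draw 4: a1=1.928, a2=1.692, a3=0.808, a4=0.423, a5=3.288, a0=8.139; τ=−ln(0.3646)/8.139=0.124 → t=0.411; u2·a0=0.8583·8.139=6.986; a1+…+a4=4.851 < 6.986 ≤ a1+…+a5=8.139 → R5 fires; M=3 A=1 G=2
Draw 5: a1=1.446, a2=1.269, a3=0.606, a4=0.423, a5=2.466, a0=6.210; τ=−ln(0.8562)/6.210=0.025 → t=0.436; u2·a0=0.3452·6.210=2.144; a1=1.446 < 2.144 ≤ a1+a2=2.715 → R2 fires; M=3 A=0 G=2
Draw 6: a1=1.446, a2=0.000, a3=0.606, a4=0.000, a5=2.466, a0=4.518; τ=−ln(0.4941)/4.518=0.156 → t=0.592 > T=0.45: stop.
Read off M at T=0.45: 3

M at T = 3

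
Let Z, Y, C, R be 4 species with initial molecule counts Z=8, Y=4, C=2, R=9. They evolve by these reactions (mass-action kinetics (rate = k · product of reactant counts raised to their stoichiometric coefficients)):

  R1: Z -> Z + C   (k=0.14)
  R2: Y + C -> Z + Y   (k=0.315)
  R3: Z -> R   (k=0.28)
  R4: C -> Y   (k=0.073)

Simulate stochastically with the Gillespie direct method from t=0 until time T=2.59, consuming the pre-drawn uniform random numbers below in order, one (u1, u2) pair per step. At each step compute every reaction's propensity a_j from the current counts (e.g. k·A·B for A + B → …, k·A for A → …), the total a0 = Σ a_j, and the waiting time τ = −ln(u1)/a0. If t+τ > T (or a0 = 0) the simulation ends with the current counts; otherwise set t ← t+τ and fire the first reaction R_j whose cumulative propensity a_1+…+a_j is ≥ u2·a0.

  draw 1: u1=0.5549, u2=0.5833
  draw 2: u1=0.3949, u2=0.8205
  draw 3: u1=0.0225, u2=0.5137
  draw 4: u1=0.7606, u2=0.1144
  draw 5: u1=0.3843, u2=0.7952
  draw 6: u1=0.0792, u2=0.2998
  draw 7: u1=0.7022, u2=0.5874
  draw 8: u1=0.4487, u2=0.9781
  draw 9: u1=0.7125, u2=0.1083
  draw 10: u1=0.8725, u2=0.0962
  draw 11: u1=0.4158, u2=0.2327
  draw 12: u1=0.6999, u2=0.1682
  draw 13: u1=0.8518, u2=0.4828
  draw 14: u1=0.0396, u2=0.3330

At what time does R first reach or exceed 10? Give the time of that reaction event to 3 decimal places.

t=0.000: Z=8 Y=4 C=2 R=9
Draw 1: a1=1.120, a2=2.520, a3=2.240, a4=0.146, a0=6.026; τ=−ln(0.5549)/6.026=0.098 → t=0.098; u2·a0=0.5833·6.026=3.515; a1=1.120 < 3.515 ≤ a1+a2=3.640 → R2 fires; Z=9 Y=4 C=1 R=9
Draw 2: a1=1.260, a2=1.260, a3=2.520, a4=0.073, a0=5.113; τ=−ln(0.3949)/5.113=0.182 → t=0.279; u2·a0=0.8205·5.113=4.195; a1+a2=2.520 < 4.195 ≤ a1+…+a3=5.040 → R3 fires; Z=8 Y=4 C=1 R=10
Draw 3: a1=1.120, a2=1.260, a3=2.240, a4=0.073, a0=4.693; τ=−ln(0.0225)/4.693=0.808 → t=1.088; u2·a0=0.5137·4.693=2.411; a1+a2=2.380 < 2.411 ≤ a1+…+a3=4.620 → R3 fires; Z=7 Y=4 C=1 R=11
Draw 4: a1=0.980, a2=1.260, a3=1.960, a4=0.073, a0=4.273; τ=−ln(0.7606)/4.273=0.064 → t=1.152; u2·a0=0.1144·4.273=0.489 ≤ a1=0.980 → R1 fires; Z=7 Y=4 C=2 R=11
Draw 5: a1=0.980, a2=2.520, a3=1.960, a4=0.146, a0=5.606; τ=−ln(0.3843)/5.606=0.171 → t=1.323; u2·a0=0.7952·5.606=4.458; a1+a2=3.500 < 4.458 ≤ a1+…+a3=5.460 → R3 fires; Z=6 Y=4 C=2 R=12
Draw 6: a1=0.840, a2=2.520, a3=1.680, a4=0.146, a0=5.186; τ=−ln(0.0792)/5.186=0.489 → t=1.812; u2·a0=0.2998·5.186=1.555; a1=0.840 < 1.555 ≤ a1+a2=3.360 → R2 fires; Z=7 Y=4 C=1 R=12
Draw 7: a1=0.980, a2=1.260, a3=1.960, a4=0.073, a0=4.273; τ=−ln(0.7022)/4.273=0.083 → t=1.894; u2·a0=0.5874·4.273=2.510; a1+a2=2.240 < 2.510 ≤ a1+…+a3=4.200 → R3 fires; Z=6 Y=4 C=1 R=13
Draw 8: a1=0.840, a2=1.260, a3=1.680, a4=0.073, a0=3.853; τ=−ln(0.4487)/3.853=0.208 → t=2.102; u2·a0=0.9781·3.853=3.769; a1+a2=2.100 < 3.769 ≤ a1+…+a3=3.780 → R3 fires; Z=5 Y=4 C=1 R=14
Draw 9: a1=0.700, a2=1.260, a3=1.400, a4=0.073, a0=3.433; τ=−ln(0.7125)/3.433=0.099 → t=2.201; u2·a0=0.1083·3.433=0.372 ≤ a1=0.700 → R1 fires; Z=5 Y=4 C=2 R=14
Draw 10: a1=0.700, a2=2.520, a3=1.400, a4=0.146, a0=4.766; τ=−ln(0.8725)/4.766=0.029 → t=2.230; u2·a0=0.0962·4.766=0.458 ≤ a1=0.700 → R1 fires; Z=5 Y=4 C=3 R=14
Draw 11: a1=0.700, a2=3.780, a3=1.400, a4=0.219, a0=6.099; τ=−ln(0.4158)/6.099=0.144 → t=2.374; u2·a0=0.2327·6.099=1.419; a1=0.700 < 1.419 ≤ a1+a2=4.480 → R2 fires; Z=6 Y=4 C=2 R=14
Draw 12: a1=0.840, a2=2.520, a3=1.680, a4=0.146, a0=5.186; τ=−ln(0.6999)/5.186=0.069 → t=2.442; u2·a0=0.1682·5.186=0.872; a1=0.840 < 0.872 ≤ a1+a2=3.360 → R2 fires; Z=7 Y=4 C=1 R=14
Draw 13: a1=0.980, a2=1.260, a3=1.960, a4=0.073, a0=4.273; τ=−ln(0.8518)/4.273=0.038 → t=2.480; u2·a0=0.4828·4.273=2.063; a1=0.980 < 2.063 ≤ a1+a2=2.240 → R2 fires; Z=8 Y=4 C=0 R=14
Draw 14: a1=1.120, a2=0.000, a3=2.240, a4=0.000, a0=3.360; τ=−ln(0.0396)/3.360=0.961 → t=3.441 > T=2.59: stop.
R first becomes ≥ 10 when it reaches 10 at the event at t=0.279.

Threshold first reached at t = 0.279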